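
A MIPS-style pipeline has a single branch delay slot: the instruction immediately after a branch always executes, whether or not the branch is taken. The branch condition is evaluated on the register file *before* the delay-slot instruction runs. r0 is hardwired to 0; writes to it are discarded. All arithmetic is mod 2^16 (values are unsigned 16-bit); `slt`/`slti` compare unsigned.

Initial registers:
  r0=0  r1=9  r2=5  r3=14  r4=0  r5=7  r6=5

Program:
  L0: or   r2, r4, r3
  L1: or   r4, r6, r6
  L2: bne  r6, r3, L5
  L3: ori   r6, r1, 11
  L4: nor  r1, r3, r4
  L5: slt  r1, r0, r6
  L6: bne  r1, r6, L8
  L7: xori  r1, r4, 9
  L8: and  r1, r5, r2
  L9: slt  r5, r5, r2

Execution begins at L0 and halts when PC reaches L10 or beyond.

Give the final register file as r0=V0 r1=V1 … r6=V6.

r0=0 r1=6 r2=14 r3=14 r4=5 r5=1 r6=11

#0 or   r2, r4, r3 ; 0/9/14/14/0/7/5
#1 or   r4, r6, r6 ; 0/9/14/14/5/7/5
#2 bne  r6, r3, L5 ; 0/9/14/14/5/7/5 ; →target
#3 ori   r6, r1, 11 ; 0/9/14/14/5/7/11
#5 slt  r1, r0, r6 ; 0/1/14/14/5/7/11
#6 bne  r1, r6, L8 ; 0/1/14/14/5/7/11 ; →target
#7 xori  r1, r4, 9 ; 0/12/14/14/5/7/11
#8 and  r1, r5, r2 ; 0/6/14/14/5/7/11
#9 slt  r5, r5, r2 ; 0/6/14/14/5/1/11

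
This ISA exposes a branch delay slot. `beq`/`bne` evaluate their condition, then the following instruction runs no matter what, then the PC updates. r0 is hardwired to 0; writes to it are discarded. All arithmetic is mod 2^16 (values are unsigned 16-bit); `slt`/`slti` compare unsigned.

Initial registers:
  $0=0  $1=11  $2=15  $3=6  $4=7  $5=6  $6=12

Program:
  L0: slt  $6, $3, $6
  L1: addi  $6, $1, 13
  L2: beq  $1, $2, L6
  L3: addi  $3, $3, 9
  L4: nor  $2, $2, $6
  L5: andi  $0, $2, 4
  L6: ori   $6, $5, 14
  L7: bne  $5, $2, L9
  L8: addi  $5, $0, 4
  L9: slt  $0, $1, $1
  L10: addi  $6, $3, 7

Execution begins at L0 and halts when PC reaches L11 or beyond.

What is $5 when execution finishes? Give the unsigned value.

[0] slt  $6, $3, $6  →  {$0:0, $1:11, $2:15, $3:6, $4:7, $5:6, $6:1}
[1] addi  $6, $1, 13  →  {$0:0, $1:11, $2:15, $3:6, $4:7, $5:6, $6:24}
[2] beq  $1, $2, L6  →  {$0:0, $1:11, $2:15, $3:6, $4:7, $5:6, $6:24}  ⟨branch fallthrough⟩
[3] addi  $3, $3, 9  →  {$0:0, $1:11, $2:15, $3:15, $4:7, $5:6, $6:24}
[4] nor  $2, $2, $6  →  {$0:0, $1:11, $2:65504, $3:15, $4:7, $5:6, $6:24}
[5] andi  $0, $2, 4  →  {$0:0, $1:11, $2:65504, $3:15, $4:7, $5:6, $6:24}
[6] ori   $6, $5, 14  →  {$0:0, $1:11, $2:65504, $3:15, $4:7, $5:6, $6:14}
[7] bne  $5, $2, L9  →  {$0:0, $1:11, $2:65504, $3:15, $4:7, $5:6, $6:14}  ⟨branch taken⟩
[8] addi  $5, $0, 4  →  {$0:0, $1:11, $2:65504, $3:15, $4:7, $5:4, $6:14}
[9] slt  $0, $1, $1  →  {$0:0, $1:11, $2:65504, $3:15, $4:7, $5:4, $6:14}
[10] addi  $6, $3, 7  →  {$0:0, $1:11, $2:65504, $3:15, $4:7, $5:4, $6:22}

4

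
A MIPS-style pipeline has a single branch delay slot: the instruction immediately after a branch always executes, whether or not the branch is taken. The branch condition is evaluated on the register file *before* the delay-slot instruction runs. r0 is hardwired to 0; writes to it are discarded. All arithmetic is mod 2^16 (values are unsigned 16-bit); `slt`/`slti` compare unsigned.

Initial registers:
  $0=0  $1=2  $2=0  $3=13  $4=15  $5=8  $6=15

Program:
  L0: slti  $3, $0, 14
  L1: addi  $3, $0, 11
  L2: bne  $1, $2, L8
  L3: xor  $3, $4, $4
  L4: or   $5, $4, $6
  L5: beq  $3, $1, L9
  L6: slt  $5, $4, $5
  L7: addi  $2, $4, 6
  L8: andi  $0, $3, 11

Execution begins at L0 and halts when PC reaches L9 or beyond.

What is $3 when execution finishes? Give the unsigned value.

  step pc=0: slti  $3, $0, 14  regs=(0,2,0,1,15,8,15)
  step pc=1: addi  $3, $0, 11  regs=(0,2,0,11,15,8,15)
  step pc=2: bne  $1, $2, L8  cond=T  regs=(0,2,0,11,15,8,15)
  step pc=3: xor  $3, $4, $4  regs=(0,2,0,0,15,8,15)
  step pc=8: andi  $0, $3, 11  regs=(0,2,0,0,15,8,15)

0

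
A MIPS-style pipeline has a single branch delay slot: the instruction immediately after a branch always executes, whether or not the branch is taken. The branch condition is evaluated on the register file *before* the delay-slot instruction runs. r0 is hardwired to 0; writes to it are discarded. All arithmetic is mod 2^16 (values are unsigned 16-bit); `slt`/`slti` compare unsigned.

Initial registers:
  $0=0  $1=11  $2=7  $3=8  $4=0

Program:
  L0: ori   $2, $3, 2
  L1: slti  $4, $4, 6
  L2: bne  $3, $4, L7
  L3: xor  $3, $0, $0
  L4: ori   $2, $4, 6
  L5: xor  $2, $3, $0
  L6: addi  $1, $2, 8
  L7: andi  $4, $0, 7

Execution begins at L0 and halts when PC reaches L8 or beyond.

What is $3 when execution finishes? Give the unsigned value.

PC=0  ori   $2, $3, 2        | $0=0 $1=11 $2=10 $3=8 $4=0
PC=1  slti  $4, $4, 6        | $0=0 $1=11 $2=10 $3=8 $4=1
PC=2  bne  $3, $4, L7        | $0=0 $1=11 $2=10 $3=8 $4=1  [TAKEN]
PC=3  xor  $3, $0, $0        | $0=0 $1=11 $2=10 $3=0 $4=1
PC=7  andi  $4, $0, 7        | $0=0 $1=11 $2=10 $3=0 $4=0

0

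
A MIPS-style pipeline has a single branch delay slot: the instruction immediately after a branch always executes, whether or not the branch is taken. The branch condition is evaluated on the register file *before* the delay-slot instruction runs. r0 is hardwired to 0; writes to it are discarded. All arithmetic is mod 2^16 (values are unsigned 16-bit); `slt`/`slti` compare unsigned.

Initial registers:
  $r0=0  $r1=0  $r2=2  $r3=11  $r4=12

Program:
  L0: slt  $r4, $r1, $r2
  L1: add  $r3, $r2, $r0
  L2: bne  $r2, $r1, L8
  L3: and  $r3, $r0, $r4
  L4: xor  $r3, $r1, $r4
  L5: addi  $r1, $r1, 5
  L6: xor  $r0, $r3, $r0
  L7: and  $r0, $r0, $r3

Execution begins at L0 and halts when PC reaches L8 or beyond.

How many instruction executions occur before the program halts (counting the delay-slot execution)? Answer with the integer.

4

  step pc=0: slt  $r4, $r1, $r2  regs=(0,0,2,11,1)
  step pc=1: add  $r3, $r2, $r0  regs=(0,0,2,2,1)
  step pc=2: bne  $r2, $r1, L8  cond=T  regs=(0,0,2,2,1)
  step pc=3: and  $r3, $r0, $r4  regs=(0,0,2,0,1)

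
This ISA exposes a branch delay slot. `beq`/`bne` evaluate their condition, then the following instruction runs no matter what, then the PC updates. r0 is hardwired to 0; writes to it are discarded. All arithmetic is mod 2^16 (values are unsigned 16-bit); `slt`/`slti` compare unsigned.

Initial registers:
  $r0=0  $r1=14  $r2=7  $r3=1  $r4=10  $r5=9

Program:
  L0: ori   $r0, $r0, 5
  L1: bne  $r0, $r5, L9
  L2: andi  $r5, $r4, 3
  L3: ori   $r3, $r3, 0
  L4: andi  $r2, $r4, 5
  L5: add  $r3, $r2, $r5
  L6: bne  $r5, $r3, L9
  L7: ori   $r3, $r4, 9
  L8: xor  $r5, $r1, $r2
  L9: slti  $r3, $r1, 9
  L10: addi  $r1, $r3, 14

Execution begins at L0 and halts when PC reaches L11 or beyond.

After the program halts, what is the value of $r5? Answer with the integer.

2

[0] ori   $r0, $r0, 5  →  {$r0:0, $r1:14, $r2:7, $r3:1, $r4:10, $r5:9}
[1] bne  $r0, $r5, L9  →  {$r0:0, $r1:14, $r2:7, $r3:1, $r4:10, $r5:9}  ⟨branch taken⟩
[2] andi  $r5, $r4, 3  →  {$r0:0, $r1:14, $r2:7, $r3:1, $r4:10, $r5:2}
[9] slti  $r3, $r1, 9  →  {$r0:0, $r1:14, $r2:7, $r3:0, $r4:10, $r5:2}
[10] addi  $r1, $r3, 14  →  {$r0:0, $r1:14, $r2:7, $r3:0, $r4:10, $r5:2}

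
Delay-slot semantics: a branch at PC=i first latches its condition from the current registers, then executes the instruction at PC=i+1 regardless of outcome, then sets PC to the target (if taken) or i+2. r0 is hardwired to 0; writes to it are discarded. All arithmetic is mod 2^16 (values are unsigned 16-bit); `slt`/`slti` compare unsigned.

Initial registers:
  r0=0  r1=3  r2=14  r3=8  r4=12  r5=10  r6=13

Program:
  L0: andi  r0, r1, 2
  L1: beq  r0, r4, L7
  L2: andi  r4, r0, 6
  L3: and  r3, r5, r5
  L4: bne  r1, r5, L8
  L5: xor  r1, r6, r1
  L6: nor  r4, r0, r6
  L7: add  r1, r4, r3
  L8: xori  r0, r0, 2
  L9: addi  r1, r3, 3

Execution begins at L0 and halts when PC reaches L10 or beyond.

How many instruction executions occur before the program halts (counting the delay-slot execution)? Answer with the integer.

[0] andi  r0, r1, 2  →  {r0:0, r1:3, r2:14, r3:8, r4:12, r5:10, r6:13}
[1] beq  r0, r4, L7  →  {r0:0, r1:3, r2:14, r3:8, r4:12, r5:10, r6:13}  ⟨branch fallthrough⟩
[2] andi  r4, r0, 6  →  {r0:0, r1:3, r2:14, r3:8, r4:0, r5:10, r6:13}
[3] and  r3, r5, r5  →  {r0:0, r1:3, r2:14, r3:10, r4:0, r5:10, r6:13}
[4] bne  r1, r5, L8  →  {r0:0, r1:3, r2:14, r3:10, r4:0, r5:10, r6:13}  ⟨branch taken⟩
[5] xor  r1, r6, r1  →  {r0:0, r1:14, r2:14, r3:10, r4:0, r5:10, r6:13}
[8] xori  r0, r0, 2  →  {r0:0, r1:14, r2:14, r3:10, r4:0, r5:10, r6:13}
[9] addi  r1, r3, 3  →  {r0:0, r1:13, r2:14, r3:10, r4:0, r5:10, r6:13}

8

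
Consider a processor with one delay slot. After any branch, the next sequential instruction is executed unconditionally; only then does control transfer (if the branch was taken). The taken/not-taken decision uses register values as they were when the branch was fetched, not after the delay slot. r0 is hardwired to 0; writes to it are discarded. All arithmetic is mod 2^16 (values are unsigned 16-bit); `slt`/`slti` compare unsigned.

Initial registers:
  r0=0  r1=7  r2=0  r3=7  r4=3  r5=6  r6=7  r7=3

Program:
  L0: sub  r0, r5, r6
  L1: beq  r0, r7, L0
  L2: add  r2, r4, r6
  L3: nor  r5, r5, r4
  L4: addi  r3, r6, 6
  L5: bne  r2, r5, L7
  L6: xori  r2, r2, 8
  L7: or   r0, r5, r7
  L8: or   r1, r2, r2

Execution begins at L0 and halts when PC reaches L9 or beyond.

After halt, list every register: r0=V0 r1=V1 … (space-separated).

  step pc=0: sub  r0, r5, r6  regs=(0,7,0,7,3,6,7,3)
  step pc=1: beq  r0, r7, L0  cond=F  regs=(0,7,0,7,3,6,7,3)
  step pc=2: add  r2, r4, r6  regs=(0,7,10,7,3,6,7,3)
  step pc=3: nor  r5, r5, r4  regs=(0,7,10,7,3,65528,7,3)
  step pc=4: addi  r3, r6, 6  regs=(0,7,10,13,3,65528,7,3)
  step pc=5: bne  r2, r5, L7  cond=T  regs=(0,7,10,13,3,65528,7,3)
  step pc=6: xori  r2, r2, 8  regs=(0,7,2,13,3,65528,7,3)
  step pc=7: or   r0, r5, r7  regs=(0,7,2,13,3,65528,7,3)
  step pc=8: or   r1, r2, r2  regs=(0,2,2,13,3,65528,7,3)

r0=0 r1=2 r2=2 r3=13 r4=3 r5=65528 r6=7 r7=3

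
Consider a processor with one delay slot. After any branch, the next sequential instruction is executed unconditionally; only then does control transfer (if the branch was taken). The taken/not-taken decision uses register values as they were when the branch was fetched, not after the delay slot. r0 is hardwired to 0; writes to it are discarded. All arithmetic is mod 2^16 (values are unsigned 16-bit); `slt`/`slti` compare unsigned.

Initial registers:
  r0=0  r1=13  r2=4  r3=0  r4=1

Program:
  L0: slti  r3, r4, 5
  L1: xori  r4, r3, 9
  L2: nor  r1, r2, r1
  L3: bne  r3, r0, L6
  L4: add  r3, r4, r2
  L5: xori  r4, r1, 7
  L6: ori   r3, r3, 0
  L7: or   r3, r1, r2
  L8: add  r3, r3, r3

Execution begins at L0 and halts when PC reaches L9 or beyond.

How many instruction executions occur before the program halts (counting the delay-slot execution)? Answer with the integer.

#0 slti  r3, r4, 5 ; 0/13/4/1/1
#1 xori  r4, r3, 9 ; 0/13/4/1/8
#2 nor  r1, r2, r1 ; 0/65522/4/1/8
#3 bne  r3, r0, L6 ; 0/65522/4/1/8 ; →target
#4 add  r3, r4, r2 ; 0/65522/4/12/8
#6 ori   r3, r3, 0 ; 0/65522/4/12/8
#7 or   r3, r1, r2 ; 0/65522/4/65526/8
#8 add  r3, r3, r3 ; 0/65522/4/65516/8

8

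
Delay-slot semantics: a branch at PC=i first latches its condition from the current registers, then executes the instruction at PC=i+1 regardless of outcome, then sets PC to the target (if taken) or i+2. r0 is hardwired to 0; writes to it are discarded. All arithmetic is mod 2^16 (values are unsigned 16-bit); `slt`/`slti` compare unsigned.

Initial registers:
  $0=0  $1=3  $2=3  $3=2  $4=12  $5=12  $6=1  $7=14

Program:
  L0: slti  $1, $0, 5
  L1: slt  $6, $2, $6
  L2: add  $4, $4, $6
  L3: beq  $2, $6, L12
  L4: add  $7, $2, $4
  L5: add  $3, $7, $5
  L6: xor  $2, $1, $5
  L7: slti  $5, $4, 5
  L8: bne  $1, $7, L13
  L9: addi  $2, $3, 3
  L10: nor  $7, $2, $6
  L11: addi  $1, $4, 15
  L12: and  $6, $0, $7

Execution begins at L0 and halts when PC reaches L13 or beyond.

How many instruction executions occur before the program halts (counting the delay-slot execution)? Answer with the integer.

10

PC=0  slti  $1, $0, 5        | $0=0 $1=1 $2=3 $3=2 $4=12 $5=12 $6=1 $7=14
PC=1  slt  $6, $2, $6        | $0=0 $1=1 $2=3 $3=2 $4=12 $5=12 $6=0 $7=14
PC=2  add  $4, $4, $6        | $0=0 $1=1 $2=3 $3=2 $4=12 $5=12 $6=0 $7=14
PC=3  beq  $2, $6, L12       | $0=0 $1=1 $2=3 $3=2 $4=12 $5=12 $6=0 $7=14  [not taken]
PC=4  add  $7, $2, $4        | $0=0 $1=1 $2=3 $3=2 $4=12 $5=12 $6=0 $7=15
PC=5  add  $3, $7, $5        | $0=0 $1=1 $2=3 $3=27 $4=12 $5=12 $6=0 $7=15
PC=6  xor  $2, $1, $5        | $0=0 $1=1 $2=13 $3=27 $4=12 $5=12 $6=0 $7=15
PC=7  slti  $5, $4, 5        | $0=0 $1=1 $2=13 $3=27 $4=12 $5=0 $6=0 $7=15
PC=8  bne  $1, $7, L13       | $0=0 $1=1 $2=13 $3=27 $4=12 $5=0 $6=0 $7=15  [TAKEN]
PC=9  addi  $2, $3, 3        | $0=0 $1=1 $2=30 $3=27 $4=12 $5=0 $6=0 $7=15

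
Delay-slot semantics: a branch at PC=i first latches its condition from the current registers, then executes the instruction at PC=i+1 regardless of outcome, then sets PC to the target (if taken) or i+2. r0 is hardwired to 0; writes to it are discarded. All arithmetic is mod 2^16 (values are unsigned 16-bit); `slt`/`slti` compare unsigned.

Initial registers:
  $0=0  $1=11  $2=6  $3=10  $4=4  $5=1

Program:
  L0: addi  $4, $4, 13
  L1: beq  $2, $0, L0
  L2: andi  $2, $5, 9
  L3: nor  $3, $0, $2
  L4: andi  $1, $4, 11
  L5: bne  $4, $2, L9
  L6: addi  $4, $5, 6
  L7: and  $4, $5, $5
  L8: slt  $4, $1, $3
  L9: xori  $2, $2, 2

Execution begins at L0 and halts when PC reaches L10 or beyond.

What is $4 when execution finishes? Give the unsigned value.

#0 addi  $4, $4, 13 ; 0/11/6/10/17/1
#1 beq  $2, $0, L0 ; 0/11/6/10/17/1 ; →fallthru
#2 andi  $2, $5, 9 ; 0/11/1/10/17/1
#3 nor  $3, $0, $2 ; 0/11/1/65534/17/1
#4 andi  $1, $4, 11 ; 0/1/1/65534/17/1
#5 bne  $4, $2, L9 ; 0/1/1/65534/17/1 ; →target
#6 addi  $4, $5, 6 ; 0/1/1/65534/7/1
#9 xori  $2, $2, 2 ; 0/1/3/65534/7/1

7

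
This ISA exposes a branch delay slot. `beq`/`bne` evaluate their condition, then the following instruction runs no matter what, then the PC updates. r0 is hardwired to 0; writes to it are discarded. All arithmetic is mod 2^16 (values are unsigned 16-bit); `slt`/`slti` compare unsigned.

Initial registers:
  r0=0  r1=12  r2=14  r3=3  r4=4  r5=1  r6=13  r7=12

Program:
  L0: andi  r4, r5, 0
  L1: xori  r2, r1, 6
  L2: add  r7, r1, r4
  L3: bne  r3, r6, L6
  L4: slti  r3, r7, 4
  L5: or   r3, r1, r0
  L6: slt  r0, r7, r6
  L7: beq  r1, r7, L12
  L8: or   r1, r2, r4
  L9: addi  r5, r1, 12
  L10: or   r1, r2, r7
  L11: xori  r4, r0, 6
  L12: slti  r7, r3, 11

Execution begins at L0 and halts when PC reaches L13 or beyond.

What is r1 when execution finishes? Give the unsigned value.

10

  step pc=0: andi  r4, r5, 0  regs=(0,12,14,3,0,1,13,12)
  step pc=1: xori  r2, r1, 6  regs=(0,12,10,3,0,1,13,12)
  step pc=2: add  r7, r1, r4  regs=(0,12,10,3,0,1,13,12)
  step pc=3: bne  r3, r6, L6  cond=T  regs=(0,12,10,3,0,1,13,12)
  step pc=4: slti  r3, r7, 4  regs=(0,12,10,0,0,1,13,12)
  step pc=6: slt  r0, r7, r6  regs=(0,12,10,0,0,1,13,12)
  step pc=7: beq  r1, r7, L12  cond=T  regs=(0,12,10,0,0,1,13,12)
  step pc=8: or   r1, r2, r4  regs=(0,10,10,0,0,1,13,12)
  step pc=12: slti  r7, r3, 11  regs=(0,10,10,0,0,1,13,1)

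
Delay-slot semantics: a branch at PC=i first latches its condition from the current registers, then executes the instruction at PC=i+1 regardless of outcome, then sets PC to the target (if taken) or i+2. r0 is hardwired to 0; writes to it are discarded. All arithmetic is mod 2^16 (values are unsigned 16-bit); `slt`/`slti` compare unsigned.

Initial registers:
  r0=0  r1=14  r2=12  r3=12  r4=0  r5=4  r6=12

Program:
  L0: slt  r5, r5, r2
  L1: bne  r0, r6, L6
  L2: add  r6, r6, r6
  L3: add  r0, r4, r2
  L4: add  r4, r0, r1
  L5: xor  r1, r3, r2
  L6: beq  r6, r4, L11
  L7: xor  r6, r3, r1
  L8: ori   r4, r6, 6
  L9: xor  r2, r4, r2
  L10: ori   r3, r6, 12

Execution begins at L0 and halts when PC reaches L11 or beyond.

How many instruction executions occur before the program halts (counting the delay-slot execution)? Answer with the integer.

#0 slt  r5, r5, r2 ; 0/14/12/12/0/1/12
#1 bne  r0, r6, L6 ; 0/14/12/12/0/1/12 ; →target
#2 add  r6, r6, r6 ; 0/14/12/12/0/1/24
#6 beq  r6, r4, L11 ; 0/14/12/12/0/1/24 ; →fallthru
#7 xor  r6, r3, r1 ; 0/14/12/12/0/1/2
#8 ori   r4, r6, 6 ; 0/14/12/12/6/1/2
#9 xor  r2, r4, r2 ; 0/14/10/12/6/1/2
#10 ori   r3, r6, 12 ; 0/14/10/14/6/1/2

8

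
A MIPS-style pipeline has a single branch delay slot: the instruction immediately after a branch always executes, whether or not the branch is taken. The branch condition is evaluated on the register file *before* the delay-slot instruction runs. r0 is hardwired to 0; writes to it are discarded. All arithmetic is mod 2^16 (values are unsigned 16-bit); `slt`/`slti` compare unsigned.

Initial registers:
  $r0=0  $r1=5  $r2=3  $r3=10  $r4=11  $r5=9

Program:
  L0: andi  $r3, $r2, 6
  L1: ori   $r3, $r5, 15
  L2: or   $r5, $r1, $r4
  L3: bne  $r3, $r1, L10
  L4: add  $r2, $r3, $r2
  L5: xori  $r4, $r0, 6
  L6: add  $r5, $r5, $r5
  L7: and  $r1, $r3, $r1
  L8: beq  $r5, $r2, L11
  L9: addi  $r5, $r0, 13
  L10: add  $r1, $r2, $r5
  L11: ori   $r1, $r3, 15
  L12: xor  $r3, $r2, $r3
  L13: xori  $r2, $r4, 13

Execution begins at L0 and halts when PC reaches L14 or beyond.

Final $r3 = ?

29

#0 andi  $r3, $r2, 6 ; 0/5/3/2/11/9
#1 ori   $r3, $r5, 15 ; 0/5/3/15/11/9
#2 or   $r5, $r1, $r4 ; 0/5/3/15/11/15
#3 bne  $r3, $r1, L10 ; 0/5/3/15/11/15 ; →target
#4 add  $r2, $r3, $r2 ; 0/5/18/15/11/15
#10 add  $r1, $r2, $r5 ; 0/33/18/15/11/15
#11 ori   $r1, $r3, 15 ; 0/15/18/15/11/15
#12 xor  $r3, $r2, $r3 ; 0/15/18/29/11/15
#13 xori  $r2, $r4, 13 ; 0/15/6/29/11/15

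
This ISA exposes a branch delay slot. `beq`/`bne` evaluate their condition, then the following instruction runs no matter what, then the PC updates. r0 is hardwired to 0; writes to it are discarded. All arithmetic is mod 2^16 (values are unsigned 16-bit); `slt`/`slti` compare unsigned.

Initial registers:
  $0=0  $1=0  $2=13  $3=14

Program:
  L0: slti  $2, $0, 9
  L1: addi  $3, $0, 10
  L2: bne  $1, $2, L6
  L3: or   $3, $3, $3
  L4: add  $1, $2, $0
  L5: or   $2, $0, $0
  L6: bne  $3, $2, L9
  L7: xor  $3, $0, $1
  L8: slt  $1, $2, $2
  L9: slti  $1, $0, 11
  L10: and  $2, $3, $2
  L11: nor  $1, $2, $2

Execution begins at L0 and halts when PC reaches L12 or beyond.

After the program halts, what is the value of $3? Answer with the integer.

0

[0] slti  $2, $0, 9  →  {$0:0, $1:0, $2:1, $3:14}
[1] addi  $3, $0, 10  →  {$0:0, $1:0, $2:1, $3:10}
[2] bne  $1, $2, L6  →  {$0:0, $1:0, $2:1, $3:10}  ⟨branch taken⟩
[3] or   $3, $3, $3  →  {$0:0, $1:0, $2:1, $3:10}
[6] bne  $3, $2, L9  →  {$0:0, $1:0, $2:1, $3:10}  ⟨branch taken⟩
[7] xor  $3, $0, $1  →  {$0:0, $1:0, $2:1, $3:0}
[9] slti  $1, $0, 11  →  {$0:0, $1:1, $2:1, $3:0}
[10] and  $2, $3, $2  →  {$0:0, $1:1, $2:0, $3:0}
[11] nor  $1, $2, $2  →  {$0:0, $1:65535, $2:0, $3:0}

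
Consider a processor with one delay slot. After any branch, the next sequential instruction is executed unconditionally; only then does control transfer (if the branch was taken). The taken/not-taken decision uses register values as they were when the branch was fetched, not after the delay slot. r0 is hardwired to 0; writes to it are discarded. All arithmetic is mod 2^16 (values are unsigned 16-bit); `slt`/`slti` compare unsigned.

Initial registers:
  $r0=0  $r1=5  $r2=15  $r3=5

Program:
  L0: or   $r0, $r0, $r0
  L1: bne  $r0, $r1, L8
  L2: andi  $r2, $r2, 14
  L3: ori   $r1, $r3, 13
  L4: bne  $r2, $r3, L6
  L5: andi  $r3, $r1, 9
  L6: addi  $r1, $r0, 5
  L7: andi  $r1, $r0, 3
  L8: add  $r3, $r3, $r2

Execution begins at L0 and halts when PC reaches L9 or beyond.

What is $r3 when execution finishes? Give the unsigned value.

19

PC=0  or   $r0, $r0, $r0     | $r0=0 $r1=5 $r2=15 $r3=5
PC=1  bne  $r0, $r1, L8      | $r0=0 $r1=5 $r2=15 $r3=5  [TAKEN]
PC=2  andi  $r2, $r2, 14     | $r0=0 $r1=5 $r2=14 $r3=5
PC=8  add  $r3, $r3, $r2     | $r0=0 $r1=5 $r2=14 $r3=19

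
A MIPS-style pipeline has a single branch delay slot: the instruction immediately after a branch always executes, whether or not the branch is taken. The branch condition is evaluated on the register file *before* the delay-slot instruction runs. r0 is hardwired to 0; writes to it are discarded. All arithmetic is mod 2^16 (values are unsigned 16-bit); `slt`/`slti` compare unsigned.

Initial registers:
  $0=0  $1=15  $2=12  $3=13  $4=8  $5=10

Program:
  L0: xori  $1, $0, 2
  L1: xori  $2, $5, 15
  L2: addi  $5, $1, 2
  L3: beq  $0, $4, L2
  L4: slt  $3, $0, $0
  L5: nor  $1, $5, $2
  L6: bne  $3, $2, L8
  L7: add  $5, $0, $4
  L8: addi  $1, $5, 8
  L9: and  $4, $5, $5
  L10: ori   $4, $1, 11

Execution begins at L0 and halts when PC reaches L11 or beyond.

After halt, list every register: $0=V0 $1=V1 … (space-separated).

$0=0 $1=16 $2=5 $3=0 $4=27 $5=8

PC=0  xori  $1, $0, 2        | $0=0 $1=2 $2=12 $3=13 $4=8 $5=10
PC=1  xori  $2, $5, 15       | $0=0 $1=2 $2=5 $3=13 $4=8 $5=10
PC=2  addi  $5, $1, 2        | $0=0 $1=2 $2=5 $3=13 $4=8 $5=4
PC=3  beq  $0, $4, L2        | $0=0 $1=2 $2=5 $3=13 $4=8 $5=4  [not taken]
PC=4  slt  $3, $0, $0        | $0=0 $1=2 $2=5 $3=0 $4=8 $5=4
PC=5  nor  $1, $5, $2        | $0=0 $1=65530 $2=5 $3=0 $4=8 $5=4
PC=6  bne  $3, $2, L8        | $0=0 $1=65530 $2=5 $3=0 $4=8 $5=4  [TAKEN]
PC=7  add  $5, $0, $4        | $0=0 $1=65530 $2=5 $3=0 $4=8 $5=8
PC=8  addi  $1, $5, 8        | $0=0 $1=16 $2=5 $3=0 $4=8 $5=8
PC=9  and  $4, $5, $5        | $0=0 $1=16 $2=5 $3=0 $4=8 $5=8
PC=10 ori   $4, $1, 11       | $0=0 $1=16 $2=5 $3=0 $4=27 $5=8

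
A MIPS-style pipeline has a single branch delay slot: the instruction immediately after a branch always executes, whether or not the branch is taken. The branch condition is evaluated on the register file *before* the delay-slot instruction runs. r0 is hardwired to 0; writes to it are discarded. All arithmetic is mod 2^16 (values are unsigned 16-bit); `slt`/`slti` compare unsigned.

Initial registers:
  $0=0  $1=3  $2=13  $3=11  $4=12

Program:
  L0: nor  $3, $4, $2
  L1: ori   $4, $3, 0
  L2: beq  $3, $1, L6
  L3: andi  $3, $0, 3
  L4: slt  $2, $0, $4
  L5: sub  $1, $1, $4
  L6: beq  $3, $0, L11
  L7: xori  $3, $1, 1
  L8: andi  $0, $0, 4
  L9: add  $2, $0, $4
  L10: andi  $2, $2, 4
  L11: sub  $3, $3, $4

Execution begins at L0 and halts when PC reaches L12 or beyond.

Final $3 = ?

30

PC=0  nor  $3, $4, $2        | $0=0 $1=3 $2=13 $3=65522 $4=12
PC=1  ori   $4, $3, 0        | $0=0 $1=3 $2=13 $3=65522 $4=65522
PC=2  beq  $3, $1, L6        | $0=0 $1=3 $2=13 $3=65522 $4=65522  [not taken]
PC=3  andi  $3, $0, 3        | $0=0 $1=3 $2=13 $3=0 $4=65522
PC=4  slt  $2, $0, $4        | $0=0 $1=3 $2=1 $3=0 $4=65522
PC=5  sub  $1, $1, $4        | $0=0 $1=17 $2=1 $3=0 $4=65522
PC=6  beq  $3, $0, L11       | $0=0 $1=17 $2=1 $3=0 $4=65522  [TAKEN]
PC=7  xori  $3, $1, 1        | $0=0 $1=17 $2=1 $3=16 $4=65522
PC=11 sub  $3, $3, $4        | $0=0 $1=17 $2=1 $3=30 $4=65522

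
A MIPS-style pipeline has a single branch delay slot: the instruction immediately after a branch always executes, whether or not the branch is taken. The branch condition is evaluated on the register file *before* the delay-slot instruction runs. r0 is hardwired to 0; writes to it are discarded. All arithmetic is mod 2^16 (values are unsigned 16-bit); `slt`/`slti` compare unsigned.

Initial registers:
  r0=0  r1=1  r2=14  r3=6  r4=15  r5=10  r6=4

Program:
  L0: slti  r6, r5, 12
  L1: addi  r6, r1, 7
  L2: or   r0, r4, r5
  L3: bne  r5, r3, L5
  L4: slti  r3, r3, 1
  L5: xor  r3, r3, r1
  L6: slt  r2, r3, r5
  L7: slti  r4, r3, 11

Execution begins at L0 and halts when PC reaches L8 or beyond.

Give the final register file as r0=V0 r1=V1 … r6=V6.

r0=0 r1=1 r2=1 r3=1 r4=1 r5=10 r6=8

#0 slti  r6, r5, 12 ; 0/1/14/6/15/10/1
#1 addi  r6, r1, 7 ; 0/1/14/6/15/10/8
#2 or   r0, r4, r5 ; 0/1/14/6/15/10/8
#3 bne  r5, r3, L5 ; 0/1/14/6/15/10/8 ; →target
#4 slti  r3, r3, 1 ; 0/1/14/0/15/10/8
#5 xor  r3, r3, r1 ; 0/1/14/1/15/10/8
#6 slt  r2, r3, r5 ; 0/1/1/1/15/10/8
#7 slti  r4, r3, 11 ; 0/1/1/1/1/10/8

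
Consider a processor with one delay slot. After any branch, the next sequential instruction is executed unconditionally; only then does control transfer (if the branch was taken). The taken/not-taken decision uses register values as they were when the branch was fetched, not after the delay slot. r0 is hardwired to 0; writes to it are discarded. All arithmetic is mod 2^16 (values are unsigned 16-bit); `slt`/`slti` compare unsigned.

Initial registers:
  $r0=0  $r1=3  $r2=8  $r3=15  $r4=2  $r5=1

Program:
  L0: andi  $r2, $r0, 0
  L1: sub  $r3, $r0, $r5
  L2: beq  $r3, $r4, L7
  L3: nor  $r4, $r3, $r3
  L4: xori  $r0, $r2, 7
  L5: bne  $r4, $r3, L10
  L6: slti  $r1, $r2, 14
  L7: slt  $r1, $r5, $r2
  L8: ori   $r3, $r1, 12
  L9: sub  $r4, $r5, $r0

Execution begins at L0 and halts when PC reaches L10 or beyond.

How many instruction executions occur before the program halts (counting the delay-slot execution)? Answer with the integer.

7

#0 andi  $r2, $r0, 0 ; 0/3/0/15/2/1
#1 sub  $r3, $r0, $r5 ; 0/3/0/65535/2/1
#2 beq  $r3, $r4, L7 ; 0/3/0/65535/2/1 ; →fallthru
#3 nor  $r4, $r3, $r3 ; 0/3/0/65535/0/1
#4 xori  $r0, $r2, 7 ; 0/3/0/65535/0/1
#5 bne  $r4, $r3, L10 ; 0/3/0/65535/0/1 ; →target
#6 slti  $r1, $r2, 14 ; 0/1/0/65535/0/1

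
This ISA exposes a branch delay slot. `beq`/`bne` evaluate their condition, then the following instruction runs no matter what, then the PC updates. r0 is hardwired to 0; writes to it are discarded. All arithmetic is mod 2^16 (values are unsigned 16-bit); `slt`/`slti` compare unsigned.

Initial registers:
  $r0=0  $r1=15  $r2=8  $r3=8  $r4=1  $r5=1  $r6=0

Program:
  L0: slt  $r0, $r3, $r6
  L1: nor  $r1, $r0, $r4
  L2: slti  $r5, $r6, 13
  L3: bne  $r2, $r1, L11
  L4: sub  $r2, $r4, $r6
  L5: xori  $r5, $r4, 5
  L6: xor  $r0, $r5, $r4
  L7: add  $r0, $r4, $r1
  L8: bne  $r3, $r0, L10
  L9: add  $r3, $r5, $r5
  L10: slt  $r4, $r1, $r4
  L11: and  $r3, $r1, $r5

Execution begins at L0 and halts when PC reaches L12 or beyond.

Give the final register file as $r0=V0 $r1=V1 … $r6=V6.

$r0=0 $r1=65534 $r2=1 $r3=0 $r4=1 $r5=1 $r6=0

[0] slt  $r0, $r3, $r6  →  {$r0:0, $r1:15, $r2:8, $r3:8, $r4:1, $r5:1, $r6:0}
[1] nor  $r1, $r0, $r4  →  {$r0:0, $r1:65534, $r2:8, $r3:8, $r4:1, $r5:1, $r6:0}
[2] slti  $r5, $r6, 13  →  {$r0:0, $r1:65534, $r2:8, $r3:8, $r4:1, $r5:1, $r6:0}
[3] bne  $r2, $r1, L11  →  {$r0:0, $r1:65534, $r2:8, $r3:8, $r4:1, $r5:1, $r6:0}  ⟨branch taken⟩
[4] sub  $r2, $r4, $r6  →  {$r0:0, $r1:65534, $r2:1, $r3:8, $r4:1, $r5:1, $r6:0}
[11] and  $r3, $r1, $r5  →  {$r0:0, $r1:65534, $r2:1, $r3:0, $r4:1, $r5:1, $r6:0}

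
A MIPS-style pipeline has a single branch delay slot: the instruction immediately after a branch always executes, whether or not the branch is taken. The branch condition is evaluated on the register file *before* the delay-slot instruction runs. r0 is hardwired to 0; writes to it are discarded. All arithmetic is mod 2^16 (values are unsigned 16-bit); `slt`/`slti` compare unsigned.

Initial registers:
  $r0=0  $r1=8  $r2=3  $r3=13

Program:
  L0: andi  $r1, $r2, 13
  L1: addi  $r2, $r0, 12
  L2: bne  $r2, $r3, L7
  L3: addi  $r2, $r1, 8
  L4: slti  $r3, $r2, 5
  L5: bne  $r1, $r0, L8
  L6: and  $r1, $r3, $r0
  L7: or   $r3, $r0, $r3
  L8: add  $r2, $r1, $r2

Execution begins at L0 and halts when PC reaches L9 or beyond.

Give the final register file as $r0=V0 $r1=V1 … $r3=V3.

#0 andi  $r1, $r2, 13 ; 0/1/3/13
#1 addi  $r2, $r0, 12 ; 0/1/12/13
#2 bne  $r2, $r3, L7 ; 0/1/12/13 ; →target
#3 addi  $r2, $r1, 8 ; 0/1/9/13
#7 or   $r3, $r0, $r3 ; 0/1/9/13
#8 add  $r2, $r1, $r2 ; 0/1/10/13

$r0=0 $r1=1 $r2=10 $r3=13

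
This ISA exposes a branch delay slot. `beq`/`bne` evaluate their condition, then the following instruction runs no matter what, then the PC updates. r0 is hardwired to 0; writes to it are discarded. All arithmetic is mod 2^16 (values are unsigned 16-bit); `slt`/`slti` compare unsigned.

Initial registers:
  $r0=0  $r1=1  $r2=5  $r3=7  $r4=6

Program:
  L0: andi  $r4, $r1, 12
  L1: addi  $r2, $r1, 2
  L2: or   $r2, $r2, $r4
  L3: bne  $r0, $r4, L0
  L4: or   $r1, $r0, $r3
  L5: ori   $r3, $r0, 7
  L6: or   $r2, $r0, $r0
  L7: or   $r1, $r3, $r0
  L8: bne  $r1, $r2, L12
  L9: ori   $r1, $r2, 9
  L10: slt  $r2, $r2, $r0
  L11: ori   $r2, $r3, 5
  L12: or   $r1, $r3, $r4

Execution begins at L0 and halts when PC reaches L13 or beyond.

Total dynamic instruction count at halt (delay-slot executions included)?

[0] andi  $r4, $r1, 12  →  {$r0:0, $r1:1, $r2:5, $r3:7, $r4:0}
[1] addi  $r2, $r1, 2  →  {$r0:0, $r1:1, $r2:3, $r3:7, $r4:0}
[2] or   $r2, $r2, $r4  →  {$r0:0, $r1:1, $r2:3, $r3:7, $r4:0}
[3] bne  $r0, $r4, L0  →  {$r0:0, $r1:1, $r2:3, $r3:7, $r4:0}  ⟨branch fallthrough⟩
[4] or   $r1, $r0, $r3  →  {$r0:0, $r1:7, $r2:3, $r3:7, $r4:0}
[5] ori   $r3, $r0, 7  →  {$r0:0, $r1:7, $r2:3, $r3:7, $r4:0}
[6] or   $r2, $r0, $r0  →  {$r0:0, $r1:7, $r2:0, $r3:7, $r4:0}
[7] or   $r1, $r3, $r0  →  {$r0:0, $r1:7, $r2:0, $r3:7, $r4:0}
[8] bne  $r1, $r2, L12  →  {$r0:0, $r1:7, $r2:0, $r3:7, $r4:0}  ⟨branch taken⟩
[9] ori   $r1, $r2, 9  →  {$r0:0, $r1:9, $r2:0, $r3:7, $r4:0}
[12] or   $r1, $r3, $r4  →  {$r0:0, $r1:7, $r2:0, $r3:7, $r4:0}

11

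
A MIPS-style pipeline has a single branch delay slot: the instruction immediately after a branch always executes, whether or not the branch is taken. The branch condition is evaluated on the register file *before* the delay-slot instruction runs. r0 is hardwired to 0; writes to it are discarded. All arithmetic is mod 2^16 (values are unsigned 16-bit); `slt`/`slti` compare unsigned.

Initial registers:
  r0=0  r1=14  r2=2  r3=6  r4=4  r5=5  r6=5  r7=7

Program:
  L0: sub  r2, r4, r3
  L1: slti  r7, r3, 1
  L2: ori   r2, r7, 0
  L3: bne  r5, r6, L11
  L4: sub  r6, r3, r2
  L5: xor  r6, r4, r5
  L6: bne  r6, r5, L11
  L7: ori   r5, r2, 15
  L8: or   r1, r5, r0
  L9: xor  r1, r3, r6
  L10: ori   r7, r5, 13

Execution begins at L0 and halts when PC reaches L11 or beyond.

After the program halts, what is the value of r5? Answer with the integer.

PC=0  sub  r2, r4, r3        | r0=0 r1=14 r2=65534 r3=6 r4=4 r5=5 r6=5 r7=7
PC=1  slti  r7, r3, 1        | r0=0 r1=14 r2=65534 r3=6 r4=4 r5=5 r6=5 r7=0
PC=2  ori   r2, r7, 0        | r0=0 r1=14 r2=0 r3=6 r4=4 r5=5 r6=5 r7=0
PC=3  bne  r5, r6, L11       | r0=0 r1=14 r2=0 r3=6 r4=4 r5=5 r6=5 r7=0  [not taken]
PC=4  sub  r6, r3, r2        | r0=0 r1=14 r2=0 r3=6 r4=4 r5=5 r6=6 r7=0
PC=5  xor  r6, r4, r5        | r0=0 r1=14 r2=0 r3=6 r4=4 r5=5 r6=1 r7=0
PC=6  bne  r6, r5, L11       | r0=0 r1=14 r2=0 r3=6 r4=4 r5=5 r6=1 r7=0  [TAKEN]
PC=7  ori   r5, r2, 15       | r0=0 r1=14 r2=0 r3=6 r4=4 r5=15 r6=1 r7=0

15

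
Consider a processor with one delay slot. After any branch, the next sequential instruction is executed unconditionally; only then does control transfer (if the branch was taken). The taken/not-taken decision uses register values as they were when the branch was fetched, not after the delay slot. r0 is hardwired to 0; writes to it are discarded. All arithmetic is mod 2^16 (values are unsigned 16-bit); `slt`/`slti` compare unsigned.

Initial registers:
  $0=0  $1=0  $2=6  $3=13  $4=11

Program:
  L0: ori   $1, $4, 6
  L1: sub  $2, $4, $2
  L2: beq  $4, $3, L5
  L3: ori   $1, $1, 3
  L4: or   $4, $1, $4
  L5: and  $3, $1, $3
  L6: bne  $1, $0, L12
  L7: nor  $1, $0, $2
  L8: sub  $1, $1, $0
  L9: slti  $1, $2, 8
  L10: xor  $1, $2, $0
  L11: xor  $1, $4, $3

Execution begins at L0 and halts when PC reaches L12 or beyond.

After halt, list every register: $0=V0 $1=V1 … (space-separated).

[0] ori   $1, $4, 6  →  {$0:0, $1:15, $2:6, $3:13, $4:11}
[1] sub  $2, $4, $2  →  {$0:0, $1:15, $2:5, $3:13, $4:11}
[2] beq  $4, $3, L5  →  {$0:0, $1:15, $2:5, $3:13, $4:11}  ⟨branch fallthrough⟩
[3] ori   $1, $1, 3  →  {$0:0, $1:15, $2:5, $3:13, $4:11}
[4] or   $4, $1, $4  →  {$0:0, $1:15, $2:5, $3:13, $4:15}
[5] and  $3, $1, $3  →  {$0:0, $1:15, $2:5, $3:13, $4:15}
[6] bne  $1, $0, L12  →  {$0:0, $1:15, $2:5, $3:13, $4:15}  ⟨branch taken⟩
[7] nor  $1, $0, $2  →  {$0:0, $1:65530, $2:5, $3:13, $4:15}

$0=0 $1=65530 $2=5 $3=13 $4=15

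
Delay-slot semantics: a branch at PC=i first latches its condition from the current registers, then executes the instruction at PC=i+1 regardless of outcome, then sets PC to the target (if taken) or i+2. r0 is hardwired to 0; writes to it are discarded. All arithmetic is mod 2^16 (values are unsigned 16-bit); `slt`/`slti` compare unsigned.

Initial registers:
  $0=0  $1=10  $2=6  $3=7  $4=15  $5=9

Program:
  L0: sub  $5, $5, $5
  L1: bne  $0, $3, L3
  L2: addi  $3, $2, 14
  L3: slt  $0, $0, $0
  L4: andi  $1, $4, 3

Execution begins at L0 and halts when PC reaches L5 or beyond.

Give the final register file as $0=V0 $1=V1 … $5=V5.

$0=0 $1=3 $2=6 $3=20 $4=15 $5=0

PC=0  sub  $5, $5, $5        | $0=0 $1=10 $2=6 $3=7 $4=15 $5=0
PC=1  bne  $0, $3, L3        | $0=0 $1=10 $2=6 $3=7 $4=15 $5=0  [TAKEN]
PC=2  addi  $3, $2, 14       | $0=0 $1=10 $2=6 $3=20 $4=15 $5=0
PC=3  slt  $0, $0, $0        | $0=0 $1=10 $2=6 $3=20 $4=15 $5=0
PC=4  andi  $1, $4, 3        | $0=0 $1=3 $2=6 $3=20 $4=15 $5=0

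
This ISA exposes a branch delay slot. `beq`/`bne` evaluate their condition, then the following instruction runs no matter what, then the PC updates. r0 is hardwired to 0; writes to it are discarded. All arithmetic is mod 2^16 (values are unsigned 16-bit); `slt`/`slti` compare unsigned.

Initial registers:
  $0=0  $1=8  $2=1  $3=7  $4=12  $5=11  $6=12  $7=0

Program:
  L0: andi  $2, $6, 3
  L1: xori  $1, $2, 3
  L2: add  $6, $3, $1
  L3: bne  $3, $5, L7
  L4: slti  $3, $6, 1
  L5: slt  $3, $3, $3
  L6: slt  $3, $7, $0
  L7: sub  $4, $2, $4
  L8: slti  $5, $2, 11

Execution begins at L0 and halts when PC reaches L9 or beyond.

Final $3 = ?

0

  step pc=0: andi  $2, $6, 3  regs=(0,8,0,7,12,11,12,0)
  step pc=1: xori  $1, $2, 3  regs=(0,3,0,7,12,11,12,0)
  step pc=2: add  $6, $3, $1  regs=(0,3,0,7,12,11,10,0)
  step pc=3: bne  $3, $5, L7  cond=T  regs=(0,3,0,7,12,11,10,0)
  step pc=4: slti  $3, $6, 1  regs=(0,3,0,0,12,11,10,0)
  step pc=7: sub  $4, $2, $4  regs=(0,3,0,0,65524,11,10,0)
  step pc=8: slti  $5, $2, 11  regs=(0,3,0,0,65524,1,10,0)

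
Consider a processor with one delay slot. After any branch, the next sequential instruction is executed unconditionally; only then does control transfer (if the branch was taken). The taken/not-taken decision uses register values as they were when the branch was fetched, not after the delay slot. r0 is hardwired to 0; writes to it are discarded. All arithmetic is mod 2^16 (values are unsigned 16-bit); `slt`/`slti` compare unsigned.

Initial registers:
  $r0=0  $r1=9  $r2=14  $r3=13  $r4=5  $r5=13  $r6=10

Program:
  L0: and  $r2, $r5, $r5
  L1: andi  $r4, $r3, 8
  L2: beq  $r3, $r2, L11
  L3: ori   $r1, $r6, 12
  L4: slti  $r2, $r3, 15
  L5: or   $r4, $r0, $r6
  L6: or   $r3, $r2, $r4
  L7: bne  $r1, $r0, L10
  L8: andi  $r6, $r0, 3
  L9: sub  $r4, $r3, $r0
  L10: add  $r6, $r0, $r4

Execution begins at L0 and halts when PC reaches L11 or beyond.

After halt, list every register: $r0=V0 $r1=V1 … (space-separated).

$r0=0 $r1=14 $r2=13 $r3=13 $r4=8 $r5=13 $r6=10

#0 and  $r2, $r5, $r5 ; 0/9/13/13/5/13/10
#1 andi  $r4, $r3, 8 ; 0/9/13/13/8/13/10
#2 beq  $r3, $r2, L11 ; 0/9/13/13/8/13/10 ; →target
#3 ori   $r1, $r6, 12 ; 0/14/13/13/8/13/10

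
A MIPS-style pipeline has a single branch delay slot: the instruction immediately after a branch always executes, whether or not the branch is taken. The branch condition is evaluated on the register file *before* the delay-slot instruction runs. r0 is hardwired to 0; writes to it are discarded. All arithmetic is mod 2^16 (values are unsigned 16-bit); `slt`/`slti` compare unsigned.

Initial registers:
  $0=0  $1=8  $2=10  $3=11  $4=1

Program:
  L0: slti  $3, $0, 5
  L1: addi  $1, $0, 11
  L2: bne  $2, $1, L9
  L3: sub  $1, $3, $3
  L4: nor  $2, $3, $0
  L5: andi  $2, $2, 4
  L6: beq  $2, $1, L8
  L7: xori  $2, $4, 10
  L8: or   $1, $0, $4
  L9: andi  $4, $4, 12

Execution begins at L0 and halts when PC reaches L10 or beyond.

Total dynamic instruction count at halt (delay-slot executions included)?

PC=0  slti  $3, $0, 5        | $0=0 $1=8 $2=10 $3=1 $4=1
PC=1  addi  $1, $0, 11       | $0=0 $1=11 $2=10 $3=1 $4=1
PC=2  bne  $2, $1, L9        | $0=0 $1=11 $2=10 $3=1 $4=1  [TAKEN]
PC=3  sub  $1, $3, $3        | $0=0 $1=0 $2=10 $3=1 $4=1
PC=9  andi  $4, $4, 12       | $0=0 $1=0 $2=10 $3=1 $4=0

5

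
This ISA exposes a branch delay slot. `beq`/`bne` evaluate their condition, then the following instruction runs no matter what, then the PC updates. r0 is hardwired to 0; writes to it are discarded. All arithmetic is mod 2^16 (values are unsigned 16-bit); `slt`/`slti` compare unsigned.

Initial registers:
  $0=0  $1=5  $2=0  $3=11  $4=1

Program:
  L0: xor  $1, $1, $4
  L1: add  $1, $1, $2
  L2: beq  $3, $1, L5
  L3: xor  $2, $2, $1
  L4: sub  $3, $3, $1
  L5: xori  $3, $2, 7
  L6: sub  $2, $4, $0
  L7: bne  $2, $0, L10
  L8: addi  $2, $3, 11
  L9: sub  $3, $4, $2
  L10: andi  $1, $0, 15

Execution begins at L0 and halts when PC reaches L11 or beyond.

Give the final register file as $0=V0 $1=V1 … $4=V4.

$0=0 $1=0 $2=14 $3=3 $4=1

  step pc=0: xor  $1, $1, $4  regs=(0,4,0,11,1)
  step pc=1: add  $1, $1, $2  regs=(0,4,0,11,1)
  step pc=2: beq  $3, $1, L5  cond=F  regs=(0,4,0,11,1)
  step pc=3: xor  $2, $2, $1  regs=(0,4,4,11,1)
  step pc=4: sub  $3, $3, $1  regs=(0,4,4,7,1)
  step pc=5: xori  $3, $2, 7  regs=(0,4,4,3,1)
  step pc=6: sub  $2, $4, $0  regs=(0,4,1,3,1)
  step pc=7: bne  $2, $0, L10  cond=T  regs=(0,4,1,3,1)
  step pc=8: addi  $2, $3, 11  regs=(0,4,14,3,1)
  step pc=10: andi  $1, $0, 15  regs=(0,0,14,3,1)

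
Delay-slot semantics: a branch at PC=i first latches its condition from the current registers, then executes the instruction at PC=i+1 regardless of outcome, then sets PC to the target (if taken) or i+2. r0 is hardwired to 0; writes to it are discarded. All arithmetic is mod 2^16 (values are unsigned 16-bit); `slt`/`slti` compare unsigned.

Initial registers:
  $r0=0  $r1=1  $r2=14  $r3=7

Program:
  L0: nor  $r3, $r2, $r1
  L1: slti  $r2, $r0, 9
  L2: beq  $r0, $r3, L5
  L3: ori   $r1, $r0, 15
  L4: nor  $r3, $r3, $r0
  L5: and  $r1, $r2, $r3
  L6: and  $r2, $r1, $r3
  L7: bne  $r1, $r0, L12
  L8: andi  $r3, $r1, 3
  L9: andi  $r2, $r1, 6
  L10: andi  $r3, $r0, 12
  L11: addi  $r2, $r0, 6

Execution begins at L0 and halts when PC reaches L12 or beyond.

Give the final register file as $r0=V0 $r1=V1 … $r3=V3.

  step pc=0: nor  $r3, $r2, $r1  regs=(0,1,14,65520)
  step pc=1: slti  $r2, $r0, 9  regs=(0,1,1,65520)
  step pc=2: beq  $r0, $r3, L5  cond=F  regs=(0,1,1,65520)
  step pc=3: ori   $r1, $r0, 15  regs=(0,15,1,65520)
  step pc=4: nor  $r3, $r3, $r0  regs=(0,15,1,15)
  step pc=5: and  $r1, $r2, $r3  regs=(0,1,1,15)
  step pc=6: and  $r2, $r1, $r3  regs=(0,1,1,15)
  step pc=7: bne  $r1, $r0, L12  cond=T  regs=(0,1,1,15)
  step pc=8: andi  $r3, $r1, 3  regs=(0,1,1,1)

$r0=0 $r1=1 $r2=1 $r3=1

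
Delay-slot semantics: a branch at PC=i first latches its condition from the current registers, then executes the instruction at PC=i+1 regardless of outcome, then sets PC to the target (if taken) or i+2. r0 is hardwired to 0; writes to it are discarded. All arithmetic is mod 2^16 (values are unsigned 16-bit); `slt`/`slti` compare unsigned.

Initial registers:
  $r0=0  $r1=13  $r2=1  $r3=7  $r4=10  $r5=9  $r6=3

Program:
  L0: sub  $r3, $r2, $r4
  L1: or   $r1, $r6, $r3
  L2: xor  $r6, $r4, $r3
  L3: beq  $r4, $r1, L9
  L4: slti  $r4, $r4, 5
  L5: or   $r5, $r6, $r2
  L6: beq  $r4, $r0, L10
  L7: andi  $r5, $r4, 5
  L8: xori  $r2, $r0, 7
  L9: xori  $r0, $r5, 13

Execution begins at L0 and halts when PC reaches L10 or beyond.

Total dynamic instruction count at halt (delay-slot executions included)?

#0 sub  $r3, $r2, $r4 ; 0/13/1/65527/10/9/3
#1 or   $r1, $r6, $r3 ; 0/65527/1/65527/10/9/3
#2 xor  $r6, $r4, $r3 ; 0/65527/1/65527/10/9/65533
#3 beq  $r4, $r1, L9 ; 0/65527/1/65527/10/9/65533 ; →fallthru
#4 slti  $r4, $r4, 5 ; 0/65527/1/65527/0/9/65533
#5 or   $r5, $r6, $r2 ; 0/65527/1/65527/0/65533/65533
#6 beq  $r4, $r0, L10 ; 0/65527/1/65527/0/65533/65533 ; →target
#7 andi  $r5, $r4, 5 ; 0/65527/1/65527/0/0/65533

8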